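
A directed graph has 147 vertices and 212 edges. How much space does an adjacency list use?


Adjacency list: one list head per vertex + one entry per edge
Vertex heads: 147
Edge entries: 212
Total = 147 + 212 = 359


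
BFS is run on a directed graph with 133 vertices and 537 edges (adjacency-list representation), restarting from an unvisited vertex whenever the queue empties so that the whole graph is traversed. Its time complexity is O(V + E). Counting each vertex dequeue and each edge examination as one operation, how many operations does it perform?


A full BFS traversal dequeues each vertex exactly once and examines each directed edge exactly once.
V = 133 (vertex processing cost)
E = 537 (edge examination cost)
Total operations proportional to V + E = 133 + 537 = 670


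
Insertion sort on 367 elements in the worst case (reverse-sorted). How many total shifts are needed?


In the worst case (reverse-sorted), each element shifts past all previous:
  Element 1: 1 shifts
  Element 2: 2 shifts
  Element 3: 3 shifts
  Element 4: 4 shifts
  Element 5: 5 shifts
  ...
  Element 366: 366 shifts
Total = 1 + 2 + ... + 366
= 367*(367-1)/2 = 67161


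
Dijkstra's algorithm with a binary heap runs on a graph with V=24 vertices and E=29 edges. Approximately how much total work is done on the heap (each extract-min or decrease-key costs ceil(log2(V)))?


Dijkstra with a binary heap: each vertex is extracted once, each edge may relax once.
Each heap operation costs O(log V).
V + E = 24 + 29 = 53
ceil(log2(24)) = 5 (since 2^4 = 16 < 24 <= 32 = 2^5)
Total heap work = (V+E) * ceil(log2(V)) = 53 * 5 = 265


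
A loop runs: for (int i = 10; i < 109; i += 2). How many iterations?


Loop starts at i = 10, increments by 2, stops when i >= 109.
Number of iterations = ceil((109 - 10) / 2)
= ceil(99 / 2)
= 50


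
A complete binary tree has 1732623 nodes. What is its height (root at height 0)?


In a complete binary tree, level k holds nodes 2^k .. 2^(k+1)-1 (1-indexed).
Height = floor(log2(n)) = floor(log2(1732623)) = 20
Check: 2^20 = 1048576 <= 1732623 < 2097152 = 2^21


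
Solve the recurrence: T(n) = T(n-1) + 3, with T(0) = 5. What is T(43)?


Unrolling the recurrence:
T(43) = T(42) + 3
       = T(41) + 3 + 3
       = T(40) + 3*3
       ...
       = T(0) + 3*43
       = 5 + 129 = 134


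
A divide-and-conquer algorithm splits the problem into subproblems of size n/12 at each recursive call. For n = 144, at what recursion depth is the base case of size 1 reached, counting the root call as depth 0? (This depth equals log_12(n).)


At each depth, the problem size is divided by 12:
  Depth 0: problem size = 144
  Depth 1: problem size = 12
  Depth 2: problem size = 1 (base case)
The base case is reached at depth log_12(144) = 2 (the tree has 3 levels counting depth 0, but the depth asked for is 2).
Recursion depth = 2


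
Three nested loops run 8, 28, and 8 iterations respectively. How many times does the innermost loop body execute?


Loop 1 (outermost): 8 iterations
Loop 2 (middle): 28 iterations per outer
Loop 3 (innermost): 8 iterations per middle
Total = 8 * 28 * 8 = 1792


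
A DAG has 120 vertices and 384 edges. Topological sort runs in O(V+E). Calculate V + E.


V = 120 (vertex processing)
E = 384 (edge processing)
V + E = 120 + 384 = 504


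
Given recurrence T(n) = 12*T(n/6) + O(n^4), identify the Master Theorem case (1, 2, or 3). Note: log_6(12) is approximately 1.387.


Master Theorem parameters: a=12, b=6, c=4
log_b(a) = 1.387
Compare b^c with a: 6^4 = 1296 > 12, so c > log_b(a).
Comparing c=4 vs log_b(a)=1.387:
4 > 1.387 => Case 3
Result: T(n) = O(n^4)
Master Theorem case = 3


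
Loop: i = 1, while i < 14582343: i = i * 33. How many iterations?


i multiplies by 33 each step:
i = 1 -> 33 -> 1089 -> 35937 -> 1185921 -> 39135393 (stop)
Iterations = ceil(log_33(14582343)) = 5


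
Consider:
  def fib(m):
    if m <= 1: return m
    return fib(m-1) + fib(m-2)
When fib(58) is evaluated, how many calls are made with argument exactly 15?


Let N(m) = number of times fib(m) is called while evaluating fib(58).
N(58) = 1 (the initial call).
N(57) = 1 (only fib(58) calls it).
For 1 <= m <= 56: fib(m) is called by fib(m+1) and fib(m+2), so
  N(m) = N(m+1) + N(m+2).
fib(0) is called only by fib(2), so N(0) = N(2).
Walk down from m=58:
  N(58)=1, N(57)=1, N(56)=2, N(55)=3, N(54)=5, N(53)=8, N(52)=13, N(51)=21, N(50)=34, N(49)=55, N(48)=89, N(47)=144, N(46)=233, N(45)=377, N(44)=610, N(43)=987, N(42)=1597, N(41)=2584, N(40)=4181, N(39)=6765, N(38)=10946, N(37)=17711, N(36)=28657, N(35)=46368, N(34)=75025, N(33)=121393, N(32)=196418, N(31)=317811, N(30)=514229, N(29)=832040, N(28)=1346269, N(27)=2178309, N(26)=3524578, N(25)=5702887, N(24)=9227465, N(23)=14930352, N(22)=24157817, N(21)=39088169, N(20)=63245986, N(19)=102334155, N(18)=165580141, N(17)=267914296, N(16)=433494437, N(15)=701408733
N(15) = 701408733


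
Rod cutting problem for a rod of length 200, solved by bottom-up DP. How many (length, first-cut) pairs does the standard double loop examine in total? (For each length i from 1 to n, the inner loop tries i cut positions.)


For each subproblem length i = 1..200, the inner loop considers i possible first cuts.
Total = 1 + 2 + ... + 200
= 200*(200+1)/2
= 200*201/2 = 20100


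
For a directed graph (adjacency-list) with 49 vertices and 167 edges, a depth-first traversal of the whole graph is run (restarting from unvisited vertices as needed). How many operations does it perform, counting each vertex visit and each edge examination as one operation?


A full DFS traversal visits each vertex once and examines each edge once.
V = 49
E = 167
Sum = 49 + 167 = 216


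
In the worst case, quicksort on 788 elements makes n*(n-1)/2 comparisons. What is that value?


Sum of comparisons per partition:
787 + 786 + ... + 1 + 0
= 788 * (788 - 1) / 2
= 788 * 787 / 2
= 310078


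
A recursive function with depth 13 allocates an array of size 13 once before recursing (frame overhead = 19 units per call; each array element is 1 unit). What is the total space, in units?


Array allocation: 13 units (allocated once)
Stack frames: 13 deep * 19 per frame = 247 units
Total = 13 + 247 = 260


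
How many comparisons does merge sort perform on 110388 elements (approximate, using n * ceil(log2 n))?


Recursion depth: ceil(log2(110388)) = 17
Each recursion level merges n = 110388 elements
Total = 110388 * 17 = 1876596


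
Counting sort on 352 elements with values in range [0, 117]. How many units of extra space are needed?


Output array size: 352 (to store sorted result)
Count array size: 118 (one slot per possible value, range 0 to 117)
Total extra space = 352 + 118 = 470


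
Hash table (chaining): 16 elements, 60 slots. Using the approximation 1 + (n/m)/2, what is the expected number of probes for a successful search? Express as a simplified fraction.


Computing expected probes:
alpha = 16/60
= 1 + alpha/2
= 1 + 16/(2*60)
= (2*60 + 16) / (2*60)
= 136/120 = 17/15


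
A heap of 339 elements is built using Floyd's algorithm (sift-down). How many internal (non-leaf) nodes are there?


Leaf nodes occupy roughly half the array.
Sift-down is called for each internal node, starting from the last one.
Internal nodes = floor(n/2) = floor(339/2) = 169


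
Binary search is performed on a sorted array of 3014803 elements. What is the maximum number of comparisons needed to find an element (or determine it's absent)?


Binary search halves the search space each comparison:
  Step 1: search space = 3014803 -> 1507401
  Step 2: search space = 1507401 -> 753700
  Step 3: search space = 753700 -> 376850
  Step 4: search space = 376850 -> 188425
  Step 5: search space = 188425 -> 94212
  Step 6: search space = 94212 -> 47106
  Step 7: search space = 47106 -> 23553
  Step 8: search space = 23553 -> 11776
  Step 9: search space = 11776 -> 5888
  Step 10: search space = 5888 -> 2944
  Step 11: search space = 2944 -> 1472
  Step 12: search space = 1472 -> 736
  Step 13: search space = 736 -> 368
  Step 14: search space = 368 -> 184
  Step 15: search space = 184 -> 92
  Step 16: search space = 92 -> 46
  Step 17: search space = 46 -> 23
  Step 18: search space = 23 -> 11
  Step 19: search space = 11 -> 5
  Step 20: search space = 5 -> 2
  Step 21: search space = 2 -> 1
  Step 22: search space = 1 (final check)
Maximum comparisons = floor(log2(3014803)) + 1 = 21 + 1 = 22


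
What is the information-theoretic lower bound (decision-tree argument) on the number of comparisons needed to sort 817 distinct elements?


A binary decision tree of height h has at most 2^h leaves and needs at least n! of them, so h >= ceil(log2(n!)).
817! is far too large to multiply out, so use Stirling's series:
  ln(n!) ~ n ln n - n + (1/2) ln(2 pi n) + 1/(12n)  (error below 1/(360 n^3), negligible here)
  ln(817) = 6.7056391
  n ln n = 817 * 6.7056391 = 5478.5071
  (1/2) ln(2 pi * 817) = (1/2) ln(5133.3624) = 4.2718
  1/(12*817) = 0.0001
  ln(817!) ~ 5478.5071 - 817 + 4.2718 + 0.0001 = 4665.7790
Convert to base 2: log2(817!) = 4665.7790 / ln 2 = 4665.7790 / 0.69314718 = 6731.2962
ceil(6731.2962) = 6732


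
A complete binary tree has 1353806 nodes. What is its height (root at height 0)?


In a complete binary tree, level k holds nodes 2^k .. 2^(k+1)-1 (1-indexed).
Height = floor(log2(n)) = floor(log2(1353806)) = 20
Check: 2^20 = 1048576 <= 1353806 < 2097152 = 2^21


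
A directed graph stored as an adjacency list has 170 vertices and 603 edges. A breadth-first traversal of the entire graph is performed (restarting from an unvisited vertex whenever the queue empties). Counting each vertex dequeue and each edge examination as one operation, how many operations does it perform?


A full BFS traversal dequeues each vertex once and examines each edge once.
Vertex visits: 170
Edge visits: 603
V + E = 170 + 603 = 773


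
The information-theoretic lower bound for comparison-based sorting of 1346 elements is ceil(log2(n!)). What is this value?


A binary decision tree of height h has at most 2^h leaves and needs at least n! of them, so h >= ceil(log2(n!)).
1346! is far too large to multiply out, so use Stirling's series:
  ln(n!) ~ n ln n - n + (1/2) ln(2 pi n) + 1/(12n)  (error below 1/(360 n^3), negligible here)
  ln(1346) = 7.2048925
  n ln n = 1346 * 7.2048925 = 9697.7853
  (1/2) ln(2 pi * 1346) = (1/2) ln(8457.1674) = 4.5214
  1/(12*1346) = 0.0001
  ln(1346!) ~ 9697.7853 - 1346 + 4.5214 + 0.0001 = 8356.3068
Convert to base 2: log2(1346!) = 8356.3068 / ln 2 = 8356.3068 / 0.69314718 = 12055.6024
ceil(12055.6024) = 12056


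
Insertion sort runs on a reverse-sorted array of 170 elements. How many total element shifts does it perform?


Sum of shifts = 1 + 2 + 3 + ... + 169
= 170 * 169 / 2
= 28730 / 2
= 14365


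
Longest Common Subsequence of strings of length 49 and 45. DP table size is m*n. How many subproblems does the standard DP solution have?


DP table indexed by positions in both strings.
First string: 49 positions
Second string: 45 positions
Total = 49 * 45 = 2205


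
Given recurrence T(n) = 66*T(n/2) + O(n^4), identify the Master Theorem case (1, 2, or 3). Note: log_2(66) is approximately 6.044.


Master Theorem parameters: a=66, b=2, c=4
log_b(a) = 6.044
Compare b^c with a: 2^4 = 16 < 66, so c < log_b(a).
Comparing c=4 vs log_b(a)=6.044:
4 < 6.044 => Case 1
Result: T(n) = O(n^(log_2 66)) ~ O(n^6.044)
Master Theorem case = 1


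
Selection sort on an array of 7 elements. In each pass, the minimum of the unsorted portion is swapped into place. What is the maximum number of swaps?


Selection sort performs one swap per pass:
  Pass 1: find min in positions 0 to 6, swap with position 0
  Pass 2: find min in positions 1 to 6, swap with position 1
  Pass 3: find min in positions 2 to 6, swap with position 2
  Pass 4: find min in positions 3 to 6, swap with position 3
  Pass 5: find min in positions 4 to 6, swap with position 4
  ... (1 more passes)
Total passes (and swaps) = n - 1 = 7 - 1 = 6


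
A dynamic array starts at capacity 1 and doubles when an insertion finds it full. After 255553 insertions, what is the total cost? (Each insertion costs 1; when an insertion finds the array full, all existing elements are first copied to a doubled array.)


Insertion cost: 255553 (one per element)
Resizes occur just before inserting elements 2, 3, 5, 9, ...
Elements copied at each resize: 1 + 2 + 4 + 8 + 16 + 32 + 64 + 128 + 256 + 512 + 1024 + 2048 + 4096 + 8192 + 16384 + 32768 + 65536 + 131072
Sum of copies = 262143 (geometric series: 2^k - 1)
Total = 255553 + 262143 = 517696


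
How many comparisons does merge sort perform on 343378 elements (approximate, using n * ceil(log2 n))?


Recursion depth: ceil(log2(343378)) = 19
Each recursion level merges n = 343378 elements
Total = 343378 * 19 = 6524182


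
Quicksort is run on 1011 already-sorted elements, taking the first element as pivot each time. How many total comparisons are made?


Sum of comparisons per partition:
1010 + 1009 + ... + 1 + 0
= 1011 * (1011 - 1) / 2
= 1011 * 1010 / 2
= 510555


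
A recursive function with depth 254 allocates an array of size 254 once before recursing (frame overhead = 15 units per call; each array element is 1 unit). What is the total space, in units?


Array allocation: 254 units (allocated once)
Stack frames: 254 deep * 15 per frame = 3810 units
Total = 254 + 3810 = 4064


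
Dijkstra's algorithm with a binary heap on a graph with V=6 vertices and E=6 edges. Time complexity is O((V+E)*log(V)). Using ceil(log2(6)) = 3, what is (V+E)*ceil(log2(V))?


Dijkstra with a binary heap: each vertex is extracted once, each edge may relax once.
Each heap operation costs O(log V).
V + E = 6 + 6 = 12
ceil(log2(6)) = 3 (since 2^2 = 4 < 6 <= 8 = 2^3)
Total heap work = (V+E) * ceil(log2(V)) = 12 * 3 = 36


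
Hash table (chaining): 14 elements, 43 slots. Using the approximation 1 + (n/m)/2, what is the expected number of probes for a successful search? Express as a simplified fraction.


Computing expected probes:
alpha = 14/43
= 1 + alpha/2
= 1 + 14/(2*43)
= (2*43 + 14) / (2*43)
= 100/86 = 50/43


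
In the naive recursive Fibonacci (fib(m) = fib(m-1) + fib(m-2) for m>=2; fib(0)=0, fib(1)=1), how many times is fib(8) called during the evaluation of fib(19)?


Let N(m) = number of times fib(m) is called while evaluating fib(19).
N(19) = 1 (the initial call).
N(18) = 1 (only fib(19) calls it).
For 1 <= m <= 17: fib(m) is called by fib(m+1) and fib(m+2), so
  N(m) = N(m+1) + N(m+2).
fib(0) is called only by fib(2), so N(0) = N(2).
Walk down from m=19:
  N(19)=1, N(18)=1, N(17)=2, N(16)=3, N(15)=5, N(14)=8, N(13)=13, N(12)=21, N(11)=34, N(10)=55, N(9)=89, N(8)=144
N(8) = 144


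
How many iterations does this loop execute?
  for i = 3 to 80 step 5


The loop variable i takes values starting at 3 and increments by 5 each iteration.
Sequence: i = 3, 8, 13, 18, 23, 28, 33, 38, 43, ...
The upper bound 80 is inclusive, so the count is floor((last - first) / step) + 1:
floor((80 - 3) / 5) + 1 = floor(77/5) + 1 = 15 + 1 = 16


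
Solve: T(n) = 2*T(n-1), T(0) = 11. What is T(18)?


Unrolling:
T(18) = 2*T(17) = 2^2*T(16) = ... = 2^18*T(0)
= 2^18 * 11
= 262144 * 11 = 2883584


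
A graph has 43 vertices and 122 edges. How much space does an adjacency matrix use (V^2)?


Adjacency matrix: V x V grid of entries
Space = V^2 = 43^2 = 43 * 43 = 1849


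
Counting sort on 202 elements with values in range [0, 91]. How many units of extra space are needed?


Output array size: 202 (to store sorted result)
Count array size: 92 (one slot per possible value, range 0 to 91)
Total extra space = 202 + 92 = 294


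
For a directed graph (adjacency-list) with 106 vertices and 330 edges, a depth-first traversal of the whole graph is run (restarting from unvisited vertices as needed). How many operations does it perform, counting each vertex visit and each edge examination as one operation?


A full DFS traversal visits each vertex once and examines each edge once.
V = 106
E = 330
Sum = 106 + 330 = 436


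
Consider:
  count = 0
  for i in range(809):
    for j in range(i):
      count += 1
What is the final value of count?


For each i, the inner loop runs i times:
  i=0: inner runs 0 times
  i=1: inner runs 1 time
  i=2: inner runs 2 times
  i=3: inner runs 3 times
  i=4: inner runs 4 times
  i=5: inner runs 5 times
  i=6: inner runs 6 times
  i=7: inner runs 7 times
  ...
Total = 0 + 1 + 2 + ... + 808 = 809*(809-1)/2 = 326836


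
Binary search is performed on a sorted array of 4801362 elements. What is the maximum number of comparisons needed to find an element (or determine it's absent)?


Binary search halves the search space each comparison:
  Step 1: search space = 4801362 -> 2400681
  Step 2: search space = 2400681 -> 1200340
  Step 3: search space = 1200340 -> 600170
  Step 4: search space = 600170 -> 300085
  Step 5: search space = 300085 -> 150042
  Step 6: search space = 150042 -> 75021
  Step 7: search space = 75021 -> 37510
  Step 8: search space = 37510 -> 18755
  Step 9: search space = 18755 -> 9377
  Step 10: search space = 9377 -> 4688
  Step 11: search space = 4688 -> 2344
  Step 12: search space = 2344 -> 1172
  Step 13: search space = 1172 -> 586
  Step 14: search space = 586 -> 293
  Step 15: search space = 293 -> 146
  Step 16: search space = 146 -> 73
  Step 17: search space = 73 -> 36
  Step 18: search space = 36 -> 18
  Step 19: search space = 18 -> 9
  Step 20: search space = 9 -> 4
  Step 21: search space = 4 -> 2
  Step 22: search space = 2 -> 1
  Step 23: search space = 1 (final check)
Maximum comparisons = floor(log2(4801362)) + 1 = 22 + 1 = 23


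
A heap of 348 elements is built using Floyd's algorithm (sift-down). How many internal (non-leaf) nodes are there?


Leaf nodes occupy roughly half the array.
Sift-down is called for each internal node, starting from the last one.
Internal nodes = floor(n/2) = floor(348/2) = 174


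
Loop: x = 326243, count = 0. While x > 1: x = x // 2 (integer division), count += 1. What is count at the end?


The variable x halves each step:
x = 326243 -> 163121 -> 81560 -> 40780 -> 20390 -> 10195 -> 5097 -> 2548 -> 1274 -> 637 -> 318 -> 159 -> 79 -> 39 -> 19 -> 9 -> 4 -> 2 -> 1
Number of halvings = floor(log2(326243)) = 18


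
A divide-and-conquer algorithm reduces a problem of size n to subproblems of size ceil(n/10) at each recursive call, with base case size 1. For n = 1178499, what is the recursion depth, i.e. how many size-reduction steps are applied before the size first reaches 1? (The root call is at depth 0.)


Each step divides the size by 10 (rounding up); after k steps the size is ceil(n/10^k), which equals 1 exactly when 10^k >= n.
So the depth is the smallest k with 10^k >= 1178499, i.e. ceil(log_10(1178499)).
10^6 = 1000000 < 1178499 <= 10000000 = 10^7
Recursion depth = 7


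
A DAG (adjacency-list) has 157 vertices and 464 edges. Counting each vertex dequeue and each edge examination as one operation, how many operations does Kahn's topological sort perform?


V = 157 (vertex processing)
E = 464 (edge processing)
V + E = 157 + 464 = 621


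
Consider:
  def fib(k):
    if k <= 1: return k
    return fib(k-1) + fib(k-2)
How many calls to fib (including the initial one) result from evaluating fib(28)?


Let C(m) = total calls to evaluate fib(m). Then C(0)=C(1)=1, and
C(m) = 1 + C(m-1) + C(m-2) for m >= 2.
Build the table (each entry = 1 + previous two):
  C(0) = 1
  C(1) = 1
  C(2) = 1 + 1 + 1 = 3
  C(3) = 1 + 3 + 1 = 5
  C(4) = 1 + 5 + 3 = 9
  C(5) = 1 + 9 + 5 = 15
  C(6) = 1 + 15 + 9 = 25
  C(7) = 1 + 25 + 15 = 41
  C(8) = 1 + 41 + 25 = 67
  C(9) = 1 + 67 + 41 = 109
  C(10) = 1 + 109 + 67 = 177
  C(11) = 1 + 177 + 109 = 287
  C(12) = 1 + 287 + 177 = 465
  C(13) = 1 + 465 + 287 = 753
  C(14) = 1 + 753 + 465 = 1219
  C(15) = 1 + 1219 + 753 = 1973
  C(16) = 1 + 1973 + 1219 = 3193
  C(17) = 1 + 3193 + 1973 = 5167
  C(18) = 1 + 5167 + 3193 = 8361
  C(19) = 1 + 8361 + 5167 = 13529
  C(20) = 1 + 13529 + 8361 = 21891
  C(21) = 1 + 21891 + 13529 = 35421
  C(22) = 1 + 35421 + 21891 = 57313
  C(23) = 1 + 57313 + 35421 = 92735
  C(24) = 1 + 92735 + 57313 = 150049
  C(25) = 1 + 150049 + 92735 = 242785
  C(26) = 1 + 242785 + 150049 = 392835
  C(27) = 1 + 392835 + 242785 = 635621
  C(28) = 1 + 635621 + 392835 = 1028457
Total calls for fib(28) = 1028457


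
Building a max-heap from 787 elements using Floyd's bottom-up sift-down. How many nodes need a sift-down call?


In a heap of 787 elements (0-indexed array):
  Last element index: 786
  Parent of last element: floor((786 - 1) / 2) = 392
  Internal nodes: indices 0 to 392
  Count = floor(787/2) = 393


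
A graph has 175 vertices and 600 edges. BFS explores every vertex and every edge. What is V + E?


A full BFS traversal dequeues each vertex once and examines each edge once.
Vertex visits: 175
Edge visits: 600
V + E = 175 + 600 = 775


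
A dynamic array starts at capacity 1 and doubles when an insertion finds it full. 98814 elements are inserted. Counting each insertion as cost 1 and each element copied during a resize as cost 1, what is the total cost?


n = 98814
Insertion costs: 98814
Resizes copy 1, 2, 4, ... up to the largest power of 2 that is <= n-1 = 98813, i.e. 65536.
Copy costs = 1 + 2 + 4 + 8 + 16 + 32 + 64 + 128 + 256 + 512 + 1024 + 2048 + 4096 + 8192 + 16384 + 32768 + 65536 = 131071
Total = 98814 + 131071 = 229885


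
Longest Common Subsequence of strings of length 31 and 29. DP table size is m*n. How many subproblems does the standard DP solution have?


DP table indexed by positions in both strings.
First string: 31 positions
Second string: 29 positions
Total = 31 * 29 = 899


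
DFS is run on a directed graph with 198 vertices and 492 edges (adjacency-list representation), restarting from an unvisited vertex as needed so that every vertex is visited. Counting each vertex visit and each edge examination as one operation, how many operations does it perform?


A full DFS traversal processes each vertex exactly once (push/pop on stack).
Each directed edge is examined once.
V = 198, E = 492
V + E = 690


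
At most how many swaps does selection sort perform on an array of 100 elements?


Each of the 99 passes places one element in its final position.
Pass 1: swap minimum into position 0
Pass 2: swap minimum of remaining into position 1
...
Pass 99: last two elements, one swap
Maximum swaps = 100 - 1 = 99


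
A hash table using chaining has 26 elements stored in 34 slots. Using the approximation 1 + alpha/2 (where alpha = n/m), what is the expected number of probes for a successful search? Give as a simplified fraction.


Load factor alpha = n/m = 26/34
Expected probes = 1 + alpha/2 = 1 + 26/(2*34)
= 1 + 26/68
= 68/68 + 26/68
= 94/68
Simplify: 47/34


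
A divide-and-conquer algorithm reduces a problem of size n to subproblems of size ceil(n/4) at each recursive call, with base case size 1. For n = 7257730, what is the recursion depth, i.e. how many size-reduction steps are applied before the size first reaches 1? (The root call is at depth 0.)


Each step divides the size by 4 (rounding up); after k steps the size is ceil(n/4^k), which equals 1 exactly when 4^k >= n.
So the depth is the smallest k with 4^k >= 7257730, i.e. ceil(log_4(7257730)).
4^11 = 4194304 < 7257730 <= 16777216 = 4^12
Recursion depth = 12


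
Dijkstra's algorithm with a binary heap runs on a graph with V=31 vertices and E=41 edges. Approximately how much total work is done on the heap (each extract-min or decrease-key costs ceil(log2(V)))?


Dijkstra with a binary heap: each vertex is extracted once, each edge may relax once.
Each heap operation costs O(log V).
V + E = 31 + 41 = 72
ceil(log2(31)) = 5 (since 2^4 = 16 < 31 <= 32 = 2^5)
Total heap work = (V+E) * ceil(log2(V)) = 72 * 5 = 360


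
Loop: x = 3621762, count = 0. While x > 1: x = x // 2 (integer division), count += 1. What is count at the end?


The variable x halves each step:
x = 3621762 -> 1810881 -> 905440 -> 452720 -> 226360 -> 113180 -> 56590 -> 28295 -> 14147 -> 7073 -> 3536 -> 1768 -> 884 -> 442 -> 221 -> 110 -> 55 -> 27 -> 13 -> 6 -> 3 -> 1
Number of halvings = floor(log2(3621762)) = 21


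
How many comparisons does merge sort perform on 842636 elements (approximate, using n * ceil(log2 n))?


Recursion depth: ceil(log2(842636)) = 20
Each recursion level merges n = 842636 elements
Total = 842636 * 20 = 16852720


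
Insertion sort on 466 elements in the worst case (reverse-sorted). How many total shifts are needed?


In the worst case (reverse-sorted), each element shifts past all previous:
  Element 1: 1 shifts
  Element 2: 2 shifts
  Element 3: 3 shifts
  Element 4: 4 shifts
  Element 5: 5 shifts
  ...
  Element 465: 465 shifts
Total = 1 + 2 + ... + 465
= 466*(466-1)/2 = 108345


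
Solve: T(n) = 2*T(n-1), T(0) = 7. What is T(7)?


Unrolling:
T(7) = 2*T(6) = 2^2*T(5) = ... = 2^7*T(0)
= 2^7 * 7
= 128 * 7 = 896


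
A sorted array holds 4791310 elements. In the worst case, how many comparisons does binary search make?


Halving sequence: 4791310 -> 2395655 -> 1197827 -> 598913 -> 299456 -> 149728 -> 74864 -> 37432 -> 18716 -> 9358 -> 4679 -> 2339 -> 1169 -> 584 -> 292 -> 146 -> 73 -> 36 -> 18 -> 9 -> 4 -> 2 -> 1
Number of halvings = 22
Max comparisons = 22 + 1 = 23


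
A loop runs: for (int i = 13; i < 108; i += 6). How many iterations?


Loop starts at i = 13, increments by 6, stops when i >= 108.
Number of iterations = ceil((108 - 13) / 6)
= ceil(95 / 6)
= 16


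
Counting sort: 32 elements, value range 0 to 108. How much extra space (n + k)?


n = 32 (output array)
k = 109 (count array for 109 distinct values)
Extra space = 32 + 109 = 141


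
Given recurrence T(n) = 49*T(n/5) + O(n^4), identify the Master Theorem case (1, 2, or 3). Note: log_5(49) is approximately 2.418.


Master Theorem parameters: a=49, b=5, c=4
log_b(a) = 2.418
Compare b^c with a: 5^4 = 625 > 49, so c > log_b(a).
Comparing c=4 vs log_b(a)=2.418:
4 > 2.418 => Case 3
Result: T(n) = O(n^4)
Master Theorem case = 3


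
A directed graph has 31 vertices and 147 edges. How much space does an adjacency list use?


Adjacency list: one list head per vertex + one entry per edge
Vertex heads: 31
Edge entries: 147
Total = 31 + 147 = 178


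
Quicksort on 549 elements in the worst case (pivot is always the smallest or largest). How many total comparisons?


In the worst case, each partition step picks the worst pivot:
  Partition 1: 548 comparisons (n-1 elements to compare)
  Partition 2: 547 comparisons
  Partition 3: 546 comparisons
  Partition 4: 545 comparisons
  Partition 5: 544 comparisons
  ...
  Last partition: 0 comparisons
Total = (n-1) + (n-2) + ... + 1 + 0 = n*(n-1)/2
= 549*548/2 = 150426


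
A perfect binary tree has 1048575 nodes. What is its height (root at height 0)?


For a perfect binary tree of height h: n = 2^(h+1) - 1, so h = log2(n+1) - 1.
  n + 1 = 1048576 = 2^20
  log2(1048576) = 20
  height = 20 - 1 = 19


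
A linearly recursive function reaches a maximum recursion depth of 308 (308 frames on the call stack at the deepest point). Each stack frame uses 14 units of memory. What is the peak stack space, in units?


Maximum recursion depth = 308 frames
Memory per frame = 14 units
Total stack space = depth * frame_size
= 308 * 14 = 4312


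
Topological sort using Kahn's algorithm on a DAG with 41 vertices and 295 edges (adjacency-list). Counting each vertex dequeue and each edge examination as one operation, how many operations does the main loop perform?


Kahn's algorithm:
  1. Compute in-degrees: O(V + E)
  2. Process queue: each vertex dequeued once (O(V))
     each edge examined once (O(E))
Total = V + E = 41 + 295 = 336


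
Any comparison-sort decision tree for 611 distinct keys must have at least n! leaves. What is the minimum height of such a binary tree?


A binary decision tree of height h has at most 2^h leaves and needs at least n! of them, so h >= ceil(log2(n!)).
611! is far too large to multiply out, so use Stirling's series:
  ln(n!) ~ n ln n - n + (1/2) ln(2 pi n) + 1/(12n)  (error below 1/(360 n^3), negligible here)
  ln(611) = 6.4150970
  n ln n = 611 * 6.4150970 = 3919.6243
  (1/2) ln(2 pi * 611) = (1/2) ln(3839.0262) = 4.1265
  1/(12*611) = 0.0001
  ln(611!) ~ 3919.6243 - 611 + 4.1265 + 0.0001 = 3312.7509
Convert to base 2: log2(611!) = 3312.7509 / ln 2 = 3312.7509 / 0.69314718 = 4779.2893
ceil(4779.2893) = 4780


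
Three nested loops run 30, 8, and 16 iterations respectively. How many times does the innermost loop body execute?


Loop 1 (outermost): 30 iterations
Loop 2 (middle): 8 iterations per outer
Loop 3 (innermost): 16 iterations per middle
Total = 30 * 8 * 16 = 3840


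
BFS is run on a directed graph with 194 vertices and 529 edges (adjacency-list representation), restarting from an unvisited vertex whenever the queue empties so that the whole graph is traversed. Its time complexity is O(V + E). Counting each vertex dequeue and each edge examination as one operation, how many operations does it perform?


A full BFS traversal dequeues each vertex exactly once and examines each directed edge exactly once.
V = 194 (vertex processing cost)
E = 529 (edge examination cost)
Total operations proportional to V + E = 194 + 529 = 723


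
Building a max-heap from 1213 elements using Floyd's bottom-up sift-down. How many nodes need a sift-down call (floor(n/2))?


In a heap of 1213 elements (0-indexed array):
  Last element index: 1212
  Parent of last element: floor((1212 - 1) / 2) = 605
  Internal nodes: indices 0 to 605
  Count = floor(1213/2) = 606


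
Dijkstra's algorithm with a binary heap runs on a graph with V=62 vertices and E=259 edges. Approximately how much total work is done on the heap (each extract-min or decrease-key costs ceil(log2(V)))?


Dijkstra with a binary heap: each vertex is extracted once, each edge may relax once.
Each heap operation costs O(log V).
V + E = 62 + 259 = 321
ceil(log2(62)) = 6 (since 2^5 = 32 < 62 <= 64 = 2^6)
Total heap work = (V+E) * ceil(log2(V)) = 321 * 6 = 1926


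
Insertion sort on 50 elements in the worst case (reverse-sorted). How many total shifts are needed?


In the worst case (reverse-sorted), each element shifts past all previous:
  Element 1: 1 shifts
  Element 2: 2 shifts
  Element 3: 3 shifts
  Element 4: 4 shifts
  Element 5: 5 shifts
  ...
  Element 49: 49 shifts
Total = 1 + 2 + ... + 49
= 50*(50-1)/2 = 1225


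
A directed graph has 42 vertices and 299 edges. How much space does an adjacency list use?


Adjacency list: one list head per vertex + one entry per edge
Vertex heads: 42
Edge entries: 299
Total = 42 + 299 = 341


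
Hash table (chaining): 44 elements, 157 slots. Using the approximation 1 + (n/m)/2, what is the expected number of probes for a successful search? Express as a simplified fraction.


Computing expected probes:
alpha = 44/157
= 1 + alpha/2
= 1 + 44/(2*157)
= (2*157 + 44) / (2*157)
= 358/314 = 179/157


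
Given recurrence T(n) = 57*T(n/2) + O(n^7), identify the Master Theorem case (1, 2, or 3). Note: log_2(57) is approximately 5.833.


Master Theorem parameters: a=57, b=2, c=7
log_b(a) = 5.833
Compare b^c with a: 2^7 = 128 > 57, so c > log_b(a).
Comparing c=7 vs log_b(a)=5.833:
7 > 5.833 => Case 3
Result: T(n) = O(n^7)
Master Theorem case = 3


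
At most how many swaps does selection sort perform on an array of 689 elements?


Each of the 688 passes places one element in its final position.
Pass 1: swap minimum into position 0
Pass 2: swap minimum of remaining into position 1
...
Pass 688: last two elements, one swap
Maximum swaps = 689 - 1 = 688


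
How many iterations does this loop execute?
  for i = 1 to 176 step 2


The loop variable i takes values starting at 1 and increments by 2 each iteration.
Sequence: i = 1, 3, 5, 7, 9, 11, 13, 15, 17, ...
The upper bound 176 is inclusive, so the count is floor((last - first) / step) + 1:
floor((176 - 1) / 2) + 1 = floor(175/2) + 1 = 87 + 1 = 88


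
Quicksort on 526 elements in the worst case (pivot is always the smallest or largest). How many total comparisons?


In the worst case, each partition step picks the worst pivot:
  Partition 1: 525 comparisons (n-1 elements to compare)
  Partition 2: 524 comparisons
  Partition 3: 523 comparisons
  Partition 4: 522 comparisons
  Partition 5: 521 comparisons
  ...
  Last partition: 0 comparisons
Total = (n-1) + (n-2) + ... + 1 + 0 = n*(n-1)/2
= 526*525/2 = 138075


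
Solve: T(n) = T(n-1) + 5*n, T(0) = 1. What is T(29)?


Expanding the recurrence:
T(29) = T(28) + 5*29
       = T(27) + 5*28 + 5*29
       ...
       = T(0) + 5*(1 + 2 + ... + 29)
       = 1 + 5 * 29*30/2
       = 1 + 5 * 435
       = 1 + 2175 = 2176


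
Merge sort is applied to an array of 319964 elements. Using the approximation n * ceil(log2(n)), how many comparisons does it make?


Merge sort divides the array into halves recursively.
Number of levels = ceil(log2(319964)) = 19
At each level, approximately n = 319964 comparisons are needed for merging.
Total comparisons ~ n * ceil(log2(n)) = 319964 * 19 = 6079316


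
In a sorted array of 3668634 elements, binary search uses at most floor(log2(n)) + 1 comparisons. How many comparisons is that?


Halving sequence: 3668634 -> 1834317 -> 917158 -> 458579 -> 229289 -> 114644 -> 57322 -> 28661 -> 14330 -> 7165 -> 3582 -> 1791 -> 895 -> 447 -> 223 -> 111 -> 55 -> 27 -> 13 -> 6 -> 3 -> 1
Number of halvings = 21
Max comparisons = 21 + 1 = 22


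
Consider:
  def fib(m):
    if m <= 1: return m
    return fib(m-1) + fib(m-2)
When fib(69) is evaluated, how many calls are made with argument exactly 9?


Let N(m) = number of times fib(m) is called while evaluating fib(69).
N(69) = 1 (the initial call).
N(68) = 1 (only fib(69) calls it).
For 1 <= m <= 67: fib(m) is called by fib(m+1) and fib(m+2), so
  N(m) = N(m+1) + N(m+2).
fib(0) is called only by fib(2), so N(0) = N(2).
Walk down from m=69:
  N(69)=1, N(68)=1, N(67)=2, N(66)=3, N(65)=5, N(64)=8, N(63)=13, N(62)=21, N(61)=34, N(60)=55, N(59)=89, N(58)=144, N(57)=233, N(56)=377, N(55)=610, N(54)=987, N(53)=1597, N(52)=2584, N(51)=4181, N(50)=6765, N(49)=10946, N(48)=17711, N(47)=28657, N(46)=46368, N(45)=75025, N(44)=121393, N(43)=196418, N(42)=317811, N(41)=514229, N(40)=832040, N(39)=1346269, N(38)=2178309, N(37)=3524578, N(36)=5702887, N(35)=9227465, N(34)=14930352, N(33)=24157817, N(32)=39088169, N(31)=63245986, N(30)=102334155, N(29)=165580141, N(28)=267914296, N(27)=433494437, N(26)=701408733, N(25)=1134903170, N(24)=1836311903, N(23)=2971215073, N(22)=4807526976, N(21)=7778742049, N(20)=12586269025, N(19)=20365011074, N(18)=32951280099, N(17)=53316291173, N(16)=86267571272, N(15)=139583862445, N(14)=225851433717, N(13)=365435296162, N(12)=591286729879, N(11)=956722026041, N(10)=1548008755920, N(9)=2504730781961
N(9) = 2504730781961


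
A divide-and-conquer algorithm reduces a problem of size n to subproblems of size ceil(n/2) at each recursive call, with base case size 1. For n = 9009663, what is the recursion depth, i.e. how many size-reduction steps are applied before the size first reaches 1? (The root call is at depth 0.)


Each step divides the size by 2 (rounding up); after k steps the size is ceil(n/2^k), which equals 1 exactly when 2^k >= n.
So the depth is the smallest k with 2^k >= 9009663, i.e. ceil(log_2(9009663)).
2^23 = 8388608 < 9009663 <= 16777216 = 2^24
Recursion depth = 24


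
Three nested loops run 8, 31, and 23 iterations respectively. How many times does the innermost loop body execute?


Loop 1 (outermost): 8 iterations
Loop 2 (middle): 31 iterations per outer
Loop 3 (innermost): 23 iterations per middle
Total = 8 * 31 * 23 = 5704


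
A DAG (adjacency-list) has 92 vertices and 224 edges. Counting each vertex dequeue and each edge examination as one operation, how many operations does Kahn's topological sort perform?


V = 92 (vertex processing)
E = 224 (edge processing)
V + E = 92 + 224 = 316


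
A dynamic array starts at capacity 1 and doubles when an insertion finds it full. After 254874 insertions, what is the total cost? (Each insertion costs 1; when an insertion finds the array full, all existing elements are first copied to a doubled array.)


Insertion cost: 254874 (one per element)
Resizes occur just before inserting elements 2, 3, 5, 9, ...
Elements copied at each resize: 1 + 2 + 4 + 8 + 16 + 32 + 64 + 128 + 256 + 512 + 1024 + 2048 + 4096 + 8192 + 16384 + 32768 + 65536 + 131072
Sum of copies = 262143 (geometric series: 2^k - 1)
Total = 254874 + 262143 = 517017


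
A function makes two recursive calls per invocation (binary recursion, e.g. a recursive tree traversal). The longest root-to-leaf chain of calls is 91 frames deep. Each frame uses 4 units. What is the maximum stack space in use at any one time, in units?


Binary recursion: the two calls run one after the other, so only one root-to-leaf chain of frames is on the stack at a time.
Maximum depth (longest chain) = 91 frames
Each frame = 4 units
Max stack space = 91 * 4 = 364


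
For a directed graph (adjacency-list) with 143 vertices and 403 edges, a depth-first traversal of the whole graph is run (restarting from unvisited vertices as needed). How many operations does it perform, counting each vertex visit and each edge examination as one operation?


A full DFS traversal visits each vertex once and examines each edge once.
V = 143
E = 403
Sum = 143 + 403 = 546


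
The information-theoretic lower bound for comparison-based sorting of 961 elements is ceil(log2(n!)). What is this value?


A binary decision tree of height h has at most 2^h leaves and needs at least n! of them, so h >= ceil(log2(n!)).
961! is far too large to multiply out, so use Stirling's series:
  ln(n!) ~ n ln n - n + (1/2) ln(2 pi n) + 1/(12n)  (error below 1/(360 n^3), negligible here)
  ln(961) = 6.8679744
  n ln n = 961 * 6.8679744 = 6600.1234
  (1/2) ln(2 pi * 961) = (1/2) ln(6038.1411) = 4.3529
  1/(12*961) = 0.0001
  ln(961!) ~ 6600.1234 - 961 + 4.3529 + 0.0001 = 5643.4764
Convert to base 2: log2(961!) = 5643.4764 / ln 2 = 5643.4764 / 0.69314718 = 8141.8154
ceil(8141.8154) = 8142


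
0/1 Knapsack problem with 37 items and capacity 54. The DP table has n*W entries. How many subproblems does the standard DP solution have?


The DP table is indexed by (item, capacity).
Rows: 37 items
Columns: 54 capacity values (1 to W)
Total subproblems = 37 * 54 = 1998


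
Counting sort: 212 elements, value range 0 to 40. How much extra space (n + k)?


n = 212 (output array)
k = 41 (count array for 41 distinct values)
Extra space = 212 + 41 = 253


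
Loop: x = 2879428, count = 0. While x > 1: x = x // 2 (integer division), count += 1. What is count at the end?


The variable x halves each step:
x = 2879428 -> 1439714 -> 719857 -> 359928 -> 179964 -> 89982 -> 44991 -> 22495 -> 11247 -> 5623 -> 2811 -> 1405 -> 702 -> 351 -> 175 -> 87 -> 43 -> 21 -> 10 -> 5 -> 2 -> 1
Number of halvings = floor(log2(2879428)) = 21


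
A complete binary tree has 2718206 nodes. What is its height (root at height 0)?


In a complete binary tree, level k holds nodes 2^k .. 2^(k+1)-1 (1-indexed).
Height = floor(log2(n)) = floor(log2(2718206)) = 21
Check: 2^21 = 2097152 <= 2718206 < 4194304 = 2^22


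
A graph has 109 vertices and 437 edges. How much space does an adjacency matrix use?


Adjacency matrix: V x V grid of entries
Space = V^2 = 109^2 = 109 * 109 = 11881


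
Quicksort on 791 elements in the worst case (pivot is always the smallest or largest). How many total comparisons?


In the worst case, each partition step picks the worst pivot:
  Partition 1: 790 comparisons (n-1 elements to compare)
  Partition 2: 789 comparisons
  Partition 3: 788 comparisons
  Partition 4: 787 comparisons
  Partition 5: 786 comparisons
  ...
  Last partition: 0 comparisons
Total = (n-1) + (n-2) + ... + 1 + 0 = n*(n-1)/2
= 791*790/2 = 312445
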